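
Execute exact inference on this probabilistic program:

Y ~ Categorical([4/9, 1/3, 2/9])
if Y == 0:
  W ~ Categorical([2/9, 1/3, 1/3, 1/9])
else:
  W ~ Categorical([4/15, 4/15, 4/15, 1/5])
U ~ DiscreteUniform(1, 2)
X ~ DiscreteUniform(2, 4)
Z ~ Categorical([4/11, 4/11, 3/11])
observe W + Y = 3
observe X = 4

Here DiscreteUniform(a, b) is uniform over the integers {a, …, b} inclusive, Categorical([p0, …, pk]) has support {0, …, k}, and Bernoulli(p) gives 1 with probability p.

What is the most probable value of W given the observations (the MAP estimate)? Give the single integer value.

Enumerate traces; 18 have nonzero weight after conditioning:
  (Y=0, W=3, U=1, X=4, Z=0) weight 8/2673
  (Y=0, W=3, U=1, X=4, Z=1) weight 8/2673
  (Y=0, W=3, U=1, X=4, Z=2) weight 2/891
  (Y=0, W=3, U=2, X=4, Z=0) weight 8/2673
  (Y=0, W=3, U=2, X=4, Z=1) weight 8/2673
  (Y=0, W=3, U=2, X=4, Z=2) weight 2/891
  (Y=1, W=2, U=1, X=4, Z=0) weight 8/1485
  (Y=1, W=2, U=1, X=4, Z=1) weight 8/1485
  (Y=2, W=1, U=1, X=4, Z=0) weight 16/4455
  … 9 more
Group by W:
  weight(W=1) = 8/405
  weight(W=2) = 4/135
  weight(W=3) = 4/243
Total weight = 8/405 + 4/135 + 4/243 = 16/243
P(W=1 | obs) = 8/405 / 16/243 = 3/10
P(W=2 | obs) = 4/135 / 16/243 = 9/20
P(W=3 | obs) = 4/243 / 16/243 = 1/4
argmax = 2

argmax_v P(W = v | obs) = 2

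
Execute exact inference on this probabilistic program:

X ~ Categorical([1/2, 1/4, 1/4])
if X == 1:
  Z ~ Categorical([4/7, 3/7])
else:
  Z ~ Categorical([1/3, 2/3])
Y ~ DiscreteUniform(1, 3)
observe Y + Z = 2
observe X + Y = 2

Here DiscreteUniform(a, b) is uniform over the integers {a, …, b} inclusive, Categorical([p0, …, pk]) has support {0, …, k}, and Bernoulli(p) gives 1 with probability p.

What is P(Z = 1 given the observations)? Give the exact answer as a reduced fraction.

P(Z = 1 | obs) = 9/23

Enumerate traces; 2 have nonzero weight after conditioning:
  (X=0, Z=0, Y=2) weight 1/18
  (X=1, Z=1, Y=1) weight 1/28
Group by Z:
  weight(Z=0) = 1/18
  weight(Z=1) = 1/28
Total weight = 1/18 + 1/28 = 23/252
P(Z=0 | obs) = 1/18 / 23/252 = 14/23
P(Z=1 | obs) = 1/28 / 23/252 = 9/23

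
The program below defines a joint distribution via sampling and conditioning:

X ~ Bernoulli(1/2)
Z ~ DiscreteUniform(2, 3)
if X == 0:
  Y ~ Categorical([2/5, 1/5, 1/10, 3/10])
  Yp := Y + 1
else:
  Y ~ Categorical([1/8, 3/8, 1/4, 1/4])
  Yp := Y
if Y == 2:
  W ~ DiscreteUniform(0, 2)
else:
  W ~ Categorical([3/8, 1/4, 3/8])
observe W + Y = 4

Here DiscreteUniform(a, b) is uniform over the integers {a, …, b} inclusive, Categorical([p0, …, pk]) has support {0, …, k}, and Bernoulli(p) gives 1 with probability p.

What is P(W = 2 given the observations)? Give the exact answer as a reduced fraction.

P(W = 2 | obs) = 28/61

Enumerate traces; 8 have nonzero weight after conditioning:
  (X=0, Z=2, Y=2, W=2) weight 1/120
  (X=0, Z=2, Y=3, W=1) weight 3/160
  (X=0, Z=3, Y=2, W=2) weight 1/120
  (X=0, Z=3, Y=3, W=1) weight 3/160
  (X=1, Z=2, Y=2, W=2) weight 1/48
  (X=1, Z=2, Y=3, W=1) weight 1/64
  (X=1, Z=3, Y=2, W=2) weight 1/48
  (X=1, Z=3, Y=3, W=1) weight 1/64
Group by W:
  weight(W=1) = 11/160
  weight(W=2) = 7/120
Total weight = 11/160 + 7/120 = 61/480
P(W=1 | obs) = 11/160 / 61/480 = 33/61
P(W=2 | obs) = 7/120 / 61/480 = 28/61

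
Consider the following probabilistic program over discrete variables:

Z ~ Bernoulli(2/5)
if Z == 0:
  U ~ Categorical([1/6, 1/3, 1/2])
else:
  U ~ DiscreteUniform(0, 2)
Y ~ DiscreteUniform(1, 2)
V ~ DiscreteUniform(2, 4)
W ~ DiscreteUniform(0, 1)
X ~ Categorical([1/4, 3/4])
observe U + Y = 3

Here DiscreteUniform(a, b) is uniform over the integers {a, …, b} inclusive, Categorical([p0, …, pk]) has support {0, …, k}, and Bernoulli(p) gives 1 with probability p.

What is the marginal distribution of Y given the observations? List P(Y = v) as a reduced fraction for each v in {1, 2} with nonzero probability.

P(Y=1) = 13/23, P(Y=2) = 10/23

Enumerate traces; 48 have nonzero weight after conditioning:
  (Z=0, U=1, Y=2, V=2, W=0, X=0) weight 1/240
  (Z=0, U=1, Y=2, V=2, W=0, X=1) weight 1/80
  (Z=0, U=1, Y=2, V=2, W=1, X=0) weight 1/240
  (Z=0, U=1, Y=2, V=2, W=1, X=1) weight 1/80
  (Z=0, U=1, Y=2, V=3, W=0, X=0) weight 1/240
  (Z=0, U=1, Y=2, V=3, W=0, X=1) weight 1/80
  (Z=0, U=1, Y=2, V=3, W=1, X=0) weight 1/240
  (Z=0, U=1, Y=2, V=3, W=1, X=1) weight 1/80
  (Z=0, U=2, Y=1, V=2, W=0, X=0) weight 1/160
  … 39 more
Group by Y:
  weight(Y=1) = 13/60
  weight(Y=2) = 1/6
Total weight = 13/60 + 1/6 = 23/60
P(Y=1 | obs) = 13/60 / 23/60 = 13/23
P(Y=2 | obs) = 1/6 / 23/60 = 10/23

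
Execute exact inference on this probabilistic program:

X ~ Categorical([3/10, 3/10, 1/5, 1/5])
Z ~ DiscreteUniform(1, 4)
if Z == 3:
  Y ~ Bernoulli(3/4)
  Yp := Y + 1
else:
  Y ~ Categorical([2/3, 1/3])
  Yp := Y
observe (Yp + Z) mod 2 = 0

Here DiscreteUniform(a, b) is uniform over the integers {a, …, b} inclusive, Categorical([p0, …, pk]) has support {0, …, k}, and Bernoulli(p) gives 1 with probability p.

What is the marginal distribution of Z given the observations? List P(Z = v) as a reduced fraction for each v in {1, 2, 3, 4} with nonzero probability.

P(Z=1) = 4/23, P(Z=2) = 8/23, P(Z=3) = 3/23, P(Z=4) = 8/23

Enumerate traces; 16 have nonzero weight after conditioning:
  (X=0, Z=1, Y=1) weight 1/40
  (X=0, Z=2, Y=0) weight 1/20
  (X=0, Z=3, Y=0) weight 3/160
  (X=0, Z=4, Y=0) weight 1/20
  (X=1, Z=1, Y=1) weight 1/40
  (X=1, Z=2, Y=0) weight 1/20
  (X=1, Z=3, Y=0) weight 3/160
  (X=1, Z=4, Y=0) weight 1/20
  … 8 more
Group by Z:
  weight(Z=1) = 1/12
  weight(Z=2) = 1/6
  weight(Z=3) = 1/16
  weight(Z=4) = 1/6
Total weight = 1/12 + 1/6 + 1/16 + 1/6 = 23/48
P(Z=1 | obs) = 1/12 / 23/48 = 4/23
P(Z=2 | obs) = 1/6 / 23/48 = 8/23
P(Z=3 | obs) = 1/16 / 23/48 = 3/23
P(Z=4 | obs) = 1/6 / 23/48 = 8/23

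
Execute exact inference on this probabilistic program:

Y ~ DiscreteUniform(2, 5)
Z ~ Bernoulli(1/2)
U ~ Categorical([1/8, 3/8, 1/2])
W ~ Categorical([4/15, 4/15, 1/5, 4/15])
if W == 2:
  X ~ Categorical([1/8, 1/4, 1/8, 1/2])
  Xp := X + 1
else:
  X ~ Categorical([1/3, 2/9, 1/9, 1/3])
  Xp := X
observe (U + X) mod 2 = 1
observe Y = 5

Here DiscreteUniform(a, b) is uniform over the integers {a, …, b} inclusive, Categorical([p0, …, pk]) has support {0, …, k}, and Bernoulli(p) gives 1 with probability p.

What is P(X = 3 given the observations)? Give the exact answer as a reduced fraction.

Enumerate traces; 48 have nonzero weight after conditioning:
  (Y=5, Z=0, U=0, W=0, X=1) weight 1/1080
  (Y=5, Z=0, U=0, W=0, X=3) weight 1/720
  (Y=5, Z=0, U=0, W=1, X=1) weight 1/1080
  (Y=5, Z=0, U=0, W=1, X=3) weight 1/720
  (Y=5, Z=0, U=0, W=2, X=1) weight 1/1280
  (Y=5, Z=0, U=0, W=2, X=3) weight 1/640
  (Y=5, Z=0, U=0, W=3, X=1) weight 1/1080
  (Y=5, Z=0, U=0, W=3, X=3) weight 1/720
  (Y=5, Z=0, U=1, W=0, X=0) weight 1/240
  (Y=5, Z=0, U=1, W=0, X=2) weight 1/720
  … 38 more
Group by X:
  weight(X=0) = 7/256
  weight(X=1) = 41/1152
  weight(X=2) = 41/3840
  weight(X=3) = 11/192
Total weight = 7/256 + 41/1152 + 41/3840 + 11/192 = 377/2880
P(X=0 | obs) = 7/256 / 377/2880 = 315/1508
P(X=1 | obs) = 41/1152 / 377/2880 = 205/754
P(X=2 | obs) = 41/3840 / 377/2880 = 123/1508
P(X=3 | obs) = 11/192 / 377/2880 = 165/377

P(X = 3 | obs) = 165/377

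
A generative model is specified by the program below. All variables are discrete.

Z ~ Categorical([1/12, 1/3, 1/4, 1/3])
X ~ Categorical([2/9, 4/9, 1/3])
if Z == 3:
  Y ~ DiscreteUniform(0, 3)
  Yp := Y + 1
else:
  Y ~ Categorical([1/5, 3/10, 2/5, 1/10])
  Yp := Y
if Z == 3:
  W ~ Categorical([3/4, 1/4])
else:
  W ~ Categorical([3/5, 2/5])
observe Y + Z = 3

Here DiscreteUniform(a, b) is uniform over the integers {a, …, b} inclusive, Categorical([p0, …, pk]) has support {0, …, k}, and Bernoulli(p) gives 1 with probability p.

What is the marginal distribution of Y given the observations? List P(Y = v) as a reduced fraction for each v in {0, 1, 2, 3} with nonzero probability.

P(Y=0) = 5/18, P(Y=1) = 1/4, P(Y=2) = 4/9, P(Y=3) = 1/36

Enumerate traces; 24 have nonzero weight after conditioning:
  (Z=0, X=0, Y=3, W=0) weight 1/900
  (Z=0, X=0, Y=3, W=1) weight 1/1350
  (Z=0, X=1, Y=3, W=0) weight 1/450
  (Z=0, X=1, Y=3, W=1) weight 1/675
  (Z=0, X=2, Y=3, W=0) weight 1/600
  (Z=0, X=2, Y=3, W=1) weight 1/900
  (Z=1, X=0, Y=2, W=0) weight 4/225
  (Z=1, X=0, Y=2, W=1) weight 8/675
  (Z=2, X=0, Y=1, W=0) weight 1/100
  (Z=3, X=0, Y=0, W=0) weight 1/72
  … 14 more
Group by Y:
  weight(Y=0) = 1/12
  weight(Y=1) = 3/40
  weight(Y=2) = 2/15
  weight(Y=3) = 1/120
Total weight = 1/12 + 3/40 + 2/15 + 1/120 = 3/10
P(Y=0 | obs) = 1/12 / 3/10 = 5/18
P(Y=1 | obs) = 3/40 / 3/10 = 1/4
P(Y=2 | obs) = 2/15 / 3/10 = 4/9
P(Y=3 | obs) = 1/120 / 3/10 = 1/36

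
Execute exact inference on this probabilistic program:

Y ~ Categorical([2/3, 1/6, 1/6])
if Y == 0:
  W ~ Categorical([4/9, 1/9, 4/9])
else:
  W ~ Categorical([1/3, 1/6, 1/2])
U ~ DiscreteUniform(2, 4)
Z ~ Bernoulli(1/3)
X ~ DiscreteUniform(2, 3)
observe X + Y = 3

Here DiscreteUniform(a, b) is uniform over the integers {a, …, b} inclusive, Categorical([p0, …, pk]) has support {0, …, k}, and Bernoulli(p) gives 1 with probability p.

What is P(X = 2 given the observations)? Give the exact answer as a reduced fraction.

P(X = 2 | obs) = 1/5

Enumerate traces; 36 have nonzero weight after conditioning:
  (Y=0, W=0, U=2, Z=0, X=3) weight 8/243
  (Y=0, W=0, U=2, Z=1, X=3) weight 4/243
  (Y=0, W=0, U=3, Z=0, X=3) weight 8/243
  (Y=0, W=0, U=3, Z=1, X=3) weight 4/243
  (Y=0, W=0, U=4, Z=0, X=3) weight 8/243
  (Y=0, W=0, U=4, Z=1, X=3) weight 4/243
  (Y=0, W=1, U=2, Z=0, X=3) weight 2/243
  (Y=0, W=1, U=2, Z=1, X=3) weight 1/243
  (Y=1, W=0, U=2, Z=0, X=2) weight 1/162
  … 27 more
Group by X:
  weight(X=2) = 1/12
  weight(X=3) = 1/3
Total weight = 1/12 + 1/3 = 5/12
P(X=2 | obs) = 1/12 / 5/12 = 1/5
P(X=3 | obs) = 1/3 / 5/12 = 4/5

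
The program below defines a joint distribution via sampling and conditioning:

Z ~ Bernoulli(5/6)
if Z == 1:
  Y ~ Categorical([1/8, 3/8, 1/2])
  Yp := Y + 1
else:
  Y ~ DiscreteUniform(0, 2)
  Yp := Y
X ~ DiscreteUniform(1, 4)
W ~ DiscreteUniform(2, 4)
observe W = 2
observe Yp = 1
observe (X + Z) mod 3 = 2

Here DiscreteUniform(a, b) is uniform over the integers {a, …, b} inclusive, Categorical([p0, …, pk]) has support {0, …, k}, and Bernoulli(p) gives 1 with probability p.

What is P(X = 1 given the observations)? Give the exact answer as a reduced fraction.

Enumerate traces; 3 have nonzero weight after conditioning:
  (Z=0, Y=1, X=2, W=2) weight 1/216
  (Z=1, Y=0, X=1, W=2) weight 5/576
  (Z=1, Y=0, X=4, W=2) weight 5/576
Group by X:
  weight(X=1) = 5/576
  weight(X=2) = 1/216
  weight(X=4) = 5/576
Total weight = 5/576 + 1/216 + 5/576 = 19/864
P(X=1 | obs) = 5/576 / 19/864 = 15/38
P(X=2 | obs) = 1/216 / 19/864 = 4/19
P(X=4 | obs) = 5/576 / 19/864 = 15/38

P(X = 1 | obs) = 15/38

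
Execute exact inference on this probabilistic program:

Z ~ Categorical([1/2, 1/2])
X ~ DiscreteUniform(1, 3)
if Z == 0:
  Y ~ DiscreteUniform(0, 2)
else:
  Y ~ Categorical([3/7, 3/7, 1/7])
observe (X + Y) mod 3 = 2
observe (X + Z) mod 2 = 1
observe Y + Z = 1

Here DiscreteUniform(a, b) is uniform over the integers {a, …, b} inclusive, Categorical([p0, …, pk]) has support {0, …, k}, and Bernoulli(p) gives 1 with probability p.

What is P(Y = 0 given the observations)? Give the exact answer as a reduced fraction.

Enumerate traces; 2 have nonzero weight after conditioning:
  (Z=0, X=1, Y=1) weight 1/18
  (Z=1, X=2, Y=0) weight 1/14
Group by Y:
  weight(Y=0) = 1/14
  weight(Y=1) = 1/18
Total weight = 1/14 + 1/18 = 8/63
P(Y=0 | obs) = 1/14 / 8/63 = 9/16
P(Y=1 | obs) = 1/18 / 8/63 = 7/16

P(Y = 0 | obs) = 9/16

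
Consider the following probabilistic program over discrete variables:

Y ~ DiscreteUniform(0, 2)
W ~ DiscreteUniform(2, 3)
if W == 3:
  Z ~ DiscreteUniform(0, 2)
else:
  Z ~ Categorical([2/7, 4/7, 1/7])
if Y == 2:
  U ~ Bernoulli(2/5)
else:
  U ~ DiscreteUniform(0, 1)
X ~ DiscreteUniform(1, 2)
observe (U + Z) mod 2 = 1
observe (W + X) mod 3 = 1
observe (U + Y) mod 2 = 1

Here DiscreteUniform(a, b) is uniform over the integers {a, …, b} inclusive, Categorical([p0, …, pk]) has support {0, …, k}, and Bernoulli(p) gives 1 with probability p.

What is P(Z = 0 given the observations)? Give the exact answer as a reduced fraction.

Enumerate traces; 10 have nonzero weight after conditioning:
  (Y=0, W=2, Z=0, U=1, X=2) weight 1/84
  (Y=0, W=2, Z=2, U=1, X=2) weight 1/168
  (Y=0, W=3, Z=0, U=1, X=1) weight 1/72
  (Y=0, W=3, Z=2, U=1, X=1) weight 1/72
  (Y=1, W=2, Z=1, U=0, X=2) weight 1/42
  (Y=1, W=3, Z=1, U=0, X=1) weight 1/72
  (Y=2, W=2, Z=0, U=1, X=2) weight 1/105
  (Y=2, W=2, Z=2, U=1, X=2) weight 1/210
  … 2 more
Group by Z:
  weight(Z=0) = 13/280
  weight(Z=1) = 19/504
  weight(Z=2) = 1/28
Total weight = 13/280 + 19/504 + 1/28 = 151/1260
P(Z=0 | obs) = 13/280 / 151/1260 = 117/302
P(Z=1 | obs) = 19/504 / 151/1260 = 95/302
P(Z=2 | obs) = 1/28 / 151/1260 = 45/151

P(Z = 0 | obs) = 117/302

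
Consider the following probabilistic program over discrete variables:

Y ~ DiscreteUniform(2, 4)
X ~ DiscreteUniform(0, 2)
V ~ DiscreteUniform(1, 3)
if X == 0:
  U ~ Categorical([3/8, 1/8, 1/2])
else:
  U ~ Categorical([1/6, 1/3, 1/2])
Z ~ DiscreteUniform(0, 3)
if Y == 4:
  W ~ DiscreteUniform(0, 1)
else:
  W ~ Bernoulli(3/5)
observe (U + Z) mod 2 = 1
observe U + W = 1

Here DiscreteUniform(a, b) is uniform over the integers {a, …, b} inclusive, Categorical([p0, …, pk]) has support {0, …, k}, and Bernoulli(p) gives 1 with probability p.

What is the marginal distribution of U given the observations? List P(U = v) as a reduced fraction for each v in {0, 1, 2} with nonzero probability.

Enumerate traces; 108 have nonzero weight after conditioning:
  (Y=2, X=0, V=1, U=0, Z=1, W=1) weight 1/480
  (Y=2, X=0, V=1, U=0, Z=3, W=1) weight 1/480
  (Y=2, X=0, V=1, U=1, Z=0, W=0) weight 1/2160
  (Y=2, X=0, V=1, U=1, Z=2, W=0) weight 1/2160
  (Y=2, X=0, V=2, U=0, Z=1, W=1) weight 1/480
  (Y=2, X=0, V=2, U=0, Z=3, W=1) weight 1/480
  (Y=2, X=0, V=2, U=1, Z=0, W=0) weight 1/2160
  (Y=2, X=0, V=2, U=1, Z=2, W=0) weight 1/2160
  … 100 more
Group by U:
  weight(U=0) = 289/4320
  weight(U=1) = 247/4320
Total weight = 289/4320 + 247/4320 = 67/540
P(U=0 | obs) = 289/4320 / 67/540 = 289/536
P(U=1 | obs) = 247/4320 / 67/540 = 247/536

P(U=0) = 289/536, P(U=1) = 247/536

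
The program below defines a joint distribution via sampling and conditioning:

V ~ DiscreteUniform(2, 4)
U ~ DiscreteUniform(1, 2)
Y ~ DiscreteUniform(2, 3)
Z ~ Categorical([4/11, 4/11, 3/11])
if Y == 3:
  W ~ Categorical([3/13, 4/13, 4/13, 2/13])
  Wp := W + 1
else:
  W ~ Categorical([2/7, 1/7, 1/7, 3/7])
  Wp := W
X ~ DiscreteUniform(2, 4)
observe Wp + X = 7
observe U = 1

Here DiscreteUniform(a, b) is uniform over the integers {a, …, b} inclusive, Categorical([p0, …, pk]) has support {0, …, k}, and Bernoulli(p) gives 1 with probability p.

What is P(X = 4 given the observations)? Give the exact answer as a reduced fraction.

P(X = 4 | obs) = 67/81

Enumerate traces; 27 have nonzero weight after conditioning:
  (V=2, U=1, Y=2, Z=0, W=3, X=4) weight 1/231
  (V=2, U=1, Y=2, Z=1, W=3, X=4) weight 1/231
  (V=2, U=1, Y=2, Z=2, W=3, X=4) weight 1/308
  (V=2, U=1, Y=3, Z=0, W=2, X=4) weight 4/1287
  (V=2, U=1, Y=3, Z=0, W=3, X=3) weight 2/1287
  (V=2, U=1, Y=3, Z=1, W=2, X=4) weight 4/1287
  (V=2, U=1, Y=3, Z=1, W=3, X=3) weight 2/1287
  (V=2, U=1, Y=3, Z=2, W=2, X=4) weight 1/429
  … 19 more
Group by X:
  weight(X=3) = 1/78
  weight(X=4) = 67/1092
Total weight = 1/78 + 67/1092 = 27/364
P(X=3 | obs) = 1/78 / 27/364 = 14/81
P(X=4 | obs) = 67/1092 / 27/364 = 67/81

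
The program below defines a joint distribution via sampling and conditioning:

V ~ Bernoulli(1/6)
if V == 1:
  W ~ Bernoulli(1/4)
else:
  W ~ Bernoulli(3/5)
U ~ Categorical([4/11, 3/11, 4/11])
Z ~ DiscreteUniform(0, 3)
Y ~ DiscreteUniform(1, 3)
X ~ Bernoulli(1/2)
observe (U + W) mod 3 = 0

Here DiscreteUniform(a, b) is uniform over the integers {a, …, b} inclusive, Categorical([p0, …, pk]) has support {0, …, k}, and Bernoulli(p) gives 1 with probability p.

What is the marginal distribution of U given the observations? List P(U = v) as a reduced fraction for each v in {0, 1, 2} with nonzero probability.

Enumerate traces; 96 have nonzero weight after conditioning:
  (V=0, W=0, U=0, Z=0, Y=1, X=0) weight 1/198
  (V=0, W=0, U=0, Z=0, Y=1, X=1) weight 1/198
  (V=0, W=0, U=0, Z=0, Y=2, X=0) weight 1/198
  (V=0, W=0, U=0, Z=0, Y=2, X=1) weight 1/198
  (V=0, W=0, U=0, Z=0, Y=3, X=0) weight 1/198
  (V=0, W=0, U=0, Z=0, Y=3, X=1) weight 1/198
  (V=0, W=0, U=0, Z=1, Y=1, X=0) weight 1/198
  (V=0, W=0, U=0, Z=1, Y=1, X=1) weight 1/198
  (V=0, W=1, U=2, Z=0, Y=1, X=0) weight 1/132
  … 87 more
Group by U:
  weight(U=0) = 1/6
  weight(U=2) = 13/66
Total weight = 1/6 + 13/66 = 4/11
P(U=0 | obs) = 1/6 / 4/11 = 11/24
P(U=2 | obs) = 13/66 / 4/11 = 13/24

P(U=0) = 11/24, P(U=2) = 13/24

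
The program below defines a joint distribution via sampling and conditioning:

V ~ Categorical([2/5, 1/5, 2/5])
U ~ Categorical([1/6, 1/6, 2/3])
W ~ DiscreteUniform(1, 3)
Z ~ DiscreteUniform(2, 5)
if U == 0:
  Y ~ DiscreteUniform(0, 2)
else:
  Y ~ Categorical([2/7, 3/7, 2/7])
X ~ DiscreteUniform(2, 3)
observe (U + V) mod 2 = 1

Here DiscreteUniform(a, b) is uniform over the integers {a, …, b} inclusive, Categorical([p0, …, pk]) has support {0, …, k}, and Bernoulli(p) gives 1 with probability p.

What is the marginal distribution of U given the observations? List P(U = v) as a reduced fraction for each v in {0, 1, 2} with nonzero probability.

Enumerate traces; 288 have nonzero weight after conditioning:
  (V=0, U=1, W=1, Z=2, Y=0, X=2) weight 1/1260
  (V=0, U=1, W=1, Z=2, Y=0, X=3) weight 1/1260
  (V=0, U=1, W=1, Z=2, Y=1, X=2) weight 1/840
  (V=0, U=1, W=1, Z=2, Y=1, X=3) weight 1/840
  (V=0, U=1, W=1, Z=2, Y=2, X=2) weight 1/1260
  (V=0, U=1, W=1, Z=2, Y=2, X=3) weight 1/1260
  (V=0, U=1, W=1, Z=3, Y=0, X=2) weight 1/1260
  (V=0, U=1, W=1, Z=3, Y=0, X=3) weight 1/1260
  (V=1, U=0, W=1, Z=2, Y=0, X=2) weight 1/2160
  (V=1, U=2, W=1, Z=2, Y=0, X=2) weight 1/630
  … 278 more
Group by U:
  weight(U=0) = 1/30
  weight(U=1) = 2/15
  weight(U=2) = 2/15
Total weight = 1/30 + 2/15 + 2/15 = 3/10
P(U=0 | obs) = 1/30 / 3/10 = 1/9
P(U=1 | obs) = 2/15 / 3/10 = 4/9
P(U=2 | obs) = 2/15 / 3/10 = 4/9

P(U=0) = 1/9, P(U=1) = 4/9, P(U=2) = 4/9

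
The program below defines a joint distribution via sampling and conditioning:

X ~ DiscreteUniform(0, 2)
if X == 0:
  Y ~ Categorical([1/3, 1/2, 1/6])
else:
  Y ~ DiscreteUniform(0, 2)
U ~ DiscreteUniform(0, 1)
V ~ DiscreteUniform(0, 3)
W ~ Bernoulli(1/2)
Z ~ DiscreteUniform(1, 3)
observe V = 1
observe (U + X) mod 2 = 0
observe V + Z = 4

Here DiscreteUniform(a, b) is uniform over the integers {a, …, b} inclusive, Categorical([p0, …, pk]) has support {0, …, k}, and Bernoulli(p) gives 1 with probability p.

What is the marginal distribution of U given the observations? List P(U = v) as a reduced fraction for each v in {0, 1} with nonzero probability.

Enumerate traces; 18 have nonzero weight after conditioning:
  (X=0, Y=0, U=0, V=1, W=0, Z=3) weight 1/432
  (X=0, Y=0, U=0, V=1, W=1, Z=3) weight 1/432
  (X=0, Y=1, U=0, V=1, W=0, Z=3) weight 1/288
  (X=0, Y=1, U=0, V=1, W=1, Z=3) weight 1/288
  (X=0, Y=2, U=0, V=1, W=0, Z=3) weight 1/864
  (X=0, Y=2, U=0, V=1, W=1, Z=3) weight 1/864
  (X=1, Y=0, U=1, V=1, W=0, Z=3) weight 1/432
  (X=1, Y=0, U=1, V=1, W=1, Z=3) weight 1/432
  … 10 more
Group by U:
  weight(U=0) = 1/36
  weight(U=1) = 1/72
Total weight = 1/36 + 1/72 = 1/24
P(U=0 | obs) = 1/36 / 1/24 = 2/3
P(U=1 | obs) = 1/72 / 1/24 = 1/3

P(U=0) = 2/3, P(U=1) = 1/3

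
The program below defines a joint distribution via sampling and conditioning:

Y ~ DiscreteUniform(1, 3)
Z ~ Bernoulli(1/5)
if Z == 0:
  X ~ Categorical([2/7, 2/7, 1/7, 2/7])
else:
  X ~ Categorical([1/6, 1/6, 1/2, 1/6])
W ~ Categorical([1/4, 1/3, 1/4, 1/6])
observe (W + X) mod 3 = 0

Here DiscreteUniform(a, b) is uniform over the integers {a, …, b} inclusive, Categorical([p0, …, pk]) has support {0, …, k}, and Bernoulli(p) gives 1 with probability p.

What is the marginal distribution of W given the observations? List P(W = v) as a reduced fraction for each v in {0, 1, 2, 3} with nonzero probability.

Enumerate traces; 36 have nonzero weight after conditioning:
  (Y=1, Z=0, X=0, W=0) weight 2/105
  (Y=1, Z=0, X=0, W=3) weight 4/315
  (Y=1, Z=0, X=1, W=2) weight 2/105
  (Y=1, Z=0, X=2, W=1) weight 4/315
  (Y=1, Z=0, X=3, W=0) weight 2/105
  (Y=1, Z=0, X=3, W=3) weight 4/315
  (Y=1, Z=1, X=0, W=0) weight 1/360
  (Y=1, Z=1, X=0, W=3) weight 1/540
  … 28 more
Group by W:
  weight(W=0) = 11/84
  weight(W=1) = 1/14
  weight(W=2) = 11/168
  weight(W=3) = 11/126
Total weight = 11/84 + 1/14 + 11/168 + 11/126 = 179/504
P(W=0 | obs) = 11/84 / 179/504 = 66/179
P(W=1 | obs) = 1/14 / 179/504 = 36/179
P(W=2 | obs) = 11/168 / 179/504 = 33/179
P(W=3 | obs) = 11/126 / 179/504 = 44/179

P(W=0) = 66/179, P(W=1) = 36/179, P(W=2) = 33/179, P(W=3) = 44/179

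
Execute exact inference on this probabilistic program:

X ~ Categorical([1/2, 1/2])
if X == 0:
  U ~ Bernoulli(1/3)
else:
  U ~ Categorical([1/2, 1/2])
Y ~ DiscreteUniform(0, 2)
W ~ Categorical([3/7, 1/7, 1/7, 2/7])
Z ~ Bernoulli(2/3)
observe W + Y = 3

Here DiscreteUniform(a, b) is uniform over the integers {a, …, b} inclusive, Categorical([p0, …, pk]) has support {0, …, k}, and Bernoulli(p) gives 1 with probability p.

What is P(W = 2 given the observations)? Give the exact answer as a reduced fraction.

P(W = 2 | obs) = 1/4

Enumerate traces; 24 have nonzero weight after conditioning:
  (X=0, U=0, Y=0, W=3, Z=0) weight 2/189
  (X=0, U=0, Y=0, W=3, Z=1) weight 4/189
  (X=0, U=0, Y=1, W=2, Z=0) weight 1/189
  (X=0, U=0, Y=1, W=2, Z=1) weight 2/189
  (X=0, U=0, Y=2, W=1, Z=0) weight 1/189
  (X=0, U=0, Y=2, W=1, Z=1) weight 2/189
  (X=0, U=1, Y=0, W=3, Z=0) weight 1/189
  (X=0, U=1, Y=0, W=3, Z=1) weight 2/189
  … 16 more
Group by W:
  weight(W=1) = 1/21
  weight(W=2) = 1/21
  weight(W=3) = 2/21
Total weight = 1/21 + 1/21 + 2/21 = 4/21
P(W=1 | obs) = 1/21 / 4/21 = 1/4
P(W=2 | obs) = 1/21 / 4/21 = 1/4
P(W=3 | obs) = 2/21 / 4/21 = 1/2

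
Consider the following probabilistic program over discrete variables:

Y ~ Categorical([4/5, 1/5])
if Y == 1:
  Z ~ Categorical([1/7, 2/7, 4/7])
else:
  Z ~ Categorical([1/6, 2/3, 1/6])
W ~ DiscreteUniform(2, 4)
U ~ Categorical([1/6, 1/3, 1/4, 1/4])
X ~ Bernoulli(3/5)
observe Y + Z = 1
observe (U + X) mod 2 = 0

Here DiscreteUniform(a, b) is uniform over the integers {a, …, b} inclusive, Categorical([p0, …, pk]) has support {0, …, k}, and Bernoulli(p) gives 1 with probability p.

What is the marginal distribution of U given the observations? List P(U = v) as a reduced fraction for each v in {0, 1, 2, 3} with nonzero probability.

P(U=0) = 4/31, P(U=1) = 12/31, P(U=2) = 6/31, P(U=3) = 9/31

Enumerate traces; 24 have nonzero weight after conditioning:
  (Y=0, Z=1, W=2, U=0, X=0) weight 8/675
  (Y=0, Z=1, W=2, U=1, X=1) weight 8/225
  (Y=0, Z=1, W=2, U=2, X=0) weight 4/225
  (Y=0, Z=1, W=2, U=3, X=1) weight 2/75
  (Y=0, Z=1, W=3, U=0, X=0) weight 8/675
  (Y=0, Z=1, W=3, U=1, X=1) weight 8/225
  (Y=0, Z=1, W=3, U=2, X=0) weight 4/225
  (Y=0, Z=1, W=3, U=3, X=1) weight 2/75
  … 16 more
Group by U:
  weight(U=0) = 59/1575
  weight(U=1) = 59/525
  weight(U=2) = 59/1050
  weight(U=3) = 59/700
Total weight = 59/1575 + 59/525 + 59/1050 + 59/700 = 1829/6300
P(U=0 | obs) = 59/1575 / 1829/6300 = 4/31
P(U=1 | obs) = 59/525 / 1829/6300 = 12/31
P(U=2 | obs) = 59/1050 / 1829/6300 = 6/31
P(U=3 | obs) = 59/700 / 1829/6300 = 9/31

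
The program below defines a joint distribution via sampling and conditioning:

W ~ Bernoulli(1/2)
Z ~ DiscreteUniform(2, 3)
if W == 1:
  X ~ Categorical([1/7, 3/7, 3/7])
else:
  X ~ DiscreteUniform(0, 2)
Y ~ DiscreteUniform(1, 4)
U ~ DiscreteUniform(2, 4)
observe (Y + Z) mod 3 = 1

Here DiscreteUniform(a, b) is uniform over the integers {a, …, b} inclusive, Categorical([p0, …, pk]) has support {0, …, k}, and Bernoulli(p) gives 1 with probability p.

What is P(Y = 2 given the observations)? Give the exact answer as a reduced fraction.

Enumerate traces; 54 have nonzero weight after conditioning:
  (W=0, Z=2, X=0, Y=2, U=2) weight 1/144
  (W=0, Z=2, X=0, Y=2, U=3) weight 1/144
  (W=0, Z=2, X=0, Y=2, U=4) weight 1/144
  (W=0, Z=2, X=1, Y=2, U=2) weight 1/144
  (W=0, Z=2, X=1, Y=2, U=3) weight 1/144
  (W=0, Z=2, X=1, Y=2, U=4) weight 1/144
  (W=0, Z=2, X=2, Y=2, U=2) weight 1/144
  (W=0, Z=2, X=2, Y=2, U=3) weight 1/144
  (W=0, Z=3, X=0, Y=1, U=2) weight 1/144
  (W=0, Z=3, X=0, Y=4, U=2) weight 1/144
  … 44 more
Group by Y:
  weight(Y=1) = 1/8
  weight(Y=2) = 1/8
  weight(Y=4) = 1/8
Total weight = 1/8 + 1/8 + 1/8 = 3/8
P(Y=1 | obs) = 1/8 / 3/8 = 1/3
P(Y=2 | obs) = 1/8 / 3/8 = 1/3
P(Y=4 | obs) = 1/8 / 3/8 = 1/3

P(Y = 2 | obs) = 1/3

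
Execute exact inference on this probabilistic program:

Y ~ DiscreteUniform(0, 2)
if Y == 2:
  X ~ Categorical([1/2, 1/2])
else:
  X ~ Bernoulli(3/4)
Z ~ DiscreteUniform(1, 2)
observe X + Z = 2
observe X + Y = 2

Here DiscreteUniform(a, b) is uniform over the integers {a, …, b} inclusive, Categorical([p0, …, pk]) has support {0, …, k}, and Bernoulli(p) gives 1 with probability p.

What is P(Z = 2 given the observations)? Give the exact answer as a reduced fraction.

Enumerate traces; 2 have nonzero weight after conditioning:
  (Y=1, X=1, Z=1) weight 1/8
  (Y=2, X=0, Z=2) weight 1/12
Group by Z:
  weight(Z=1) = 1/8
  weight(Z=2) = 1/12
Total weight = 1/8 + 1/12 = 5/24
P(Z=1 | obs) = 1/8 / 5/24 = 3/5
P(Z=2 | obs) = 1/12 / 5/24 = 2/5

P(Z = 2 | obs) = 2/5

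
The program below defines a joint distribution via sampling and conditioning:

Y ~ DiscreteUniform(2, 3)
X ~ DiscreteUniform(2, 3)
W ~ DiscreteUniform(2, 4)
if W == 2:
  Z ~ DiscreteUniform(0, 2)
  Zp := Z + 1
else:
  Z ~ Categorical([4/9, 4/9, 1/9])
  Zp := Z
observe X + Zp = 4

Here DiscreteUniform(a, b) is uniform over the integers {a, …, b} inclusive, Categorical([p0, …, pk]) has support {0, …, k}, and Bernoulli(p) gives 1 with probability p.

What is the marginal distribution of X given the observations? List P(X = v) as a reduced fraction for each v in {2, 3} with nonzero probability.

P(X=2) = 5/16, P(X=3) = 11/16

Enumerate traces; 12 have nonzero weight after conditioning:
  (Y=2, X=2, W=2, Z=1) weight 1/36
  (Y=2, X=2, W=3, Z=2) weight 1/108
  (Y=2, X=2, W=4, Z=2) weight 1/108
  (Y=2, X=3, W=2, Z=0) weight 1/36
  (Y=2, X=3, W=3, Z=1) weight 1/27
  (Y=2, X=3, W=4, Z=1) weight 1/27
  (Y=3, X=2, W=2, Z=1) weight 1/36
  (Y=3, X=2, W=3, Z=2) weight 1/108
  … 4 more
Group by X:
  weight(X=2) = 5/54
  weight(X=3) = 11/54
Total weight = 5/54 + 11/54 = 8/27
P(X=2 | obs) = 5/54 / 8/27 = 5/16
P(X=3 | obs) = 11/54 / 8/27 = 11/16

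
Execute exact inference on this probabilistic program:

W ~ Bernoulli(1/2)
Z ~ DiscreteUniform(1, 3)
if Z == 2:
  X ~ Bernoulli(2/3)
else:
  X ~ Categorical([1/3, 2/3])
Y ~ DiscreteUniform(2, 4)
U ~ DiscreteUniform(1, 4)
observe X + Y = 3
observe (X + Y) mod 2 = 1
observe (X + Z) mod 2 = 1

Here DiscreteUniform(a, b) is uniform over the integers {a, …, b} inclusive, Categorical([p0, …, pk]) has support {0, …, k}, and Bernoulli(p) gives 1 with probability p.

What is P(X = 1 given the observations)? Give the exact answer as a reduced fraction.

P(X = 1 | obs) = 1/2

Enumerate traces; 24 have nonzero weight after conditioning:
  (W=0, Z=1, X=0, Y=3, U=1) weight 1/216
  (W=0, Z=1, X=0, Y=3, U=2) weight 1/216
  (W=0, Z=1, X=0, Y=3, U=3) weight 1/216
  (W=0, Z=1, X=0, Y=3, U=4) weight 1/216
  (W=0, Z=2, X=1, Y=2, U=1) weight 1/108
  (W=0, Z=2, X=1, Y=2, U=2) weight 1/108
  (W=0, Z=2, X=1, Y=2, U=3) weight 1/108
  (W=0, Z=2, X=1, Y=2, U=4) weight 1/108
  … 16 more
Group by X:
  weight(X=0) = 2/27
  weight(X=1) = 2/27
Total weight = 2/27 + 2/27 = 4/27
P(X=0 | obs) = 2/27 / 4/27 = 1/2
P(X=1 | obs) = 2/27 / 4/27 = 1/2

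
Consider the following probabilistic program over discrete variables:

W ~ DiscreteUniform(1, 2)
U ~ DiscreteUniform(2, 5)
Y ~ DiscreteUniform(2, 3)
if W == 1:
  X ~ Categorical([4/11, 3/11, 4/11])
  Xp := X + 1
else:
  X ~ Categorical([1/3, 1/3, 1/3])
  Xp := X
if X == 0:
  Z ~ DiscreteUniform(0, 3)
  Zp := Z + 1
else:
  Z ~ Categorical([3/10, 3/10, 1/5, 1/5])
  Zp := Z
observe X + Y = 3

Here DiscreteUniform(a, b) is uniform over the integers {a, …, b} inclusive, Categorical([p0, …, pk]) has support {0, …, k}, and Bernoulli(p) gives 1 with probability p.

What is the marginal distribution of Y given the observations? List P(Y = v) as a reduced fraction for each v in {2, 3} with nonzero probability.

P(Y=2) = 20/43, P(Y=3) = 23/43

Enumerate traces; 64 have nonzero weight after conditioning:
  (W=1, U=2, Y=2, X=1, Z=0) weight 9/1760
  (W=1, U=2, Y=2, X=1, Z=1) weight 9/1760
  (W=1, U=2, Y=2, X=1, Z=2) weight 3/880
  (W=1, U=2, Y=2, X=1, Z=3) weight 3/880
  (W=1, U=2, Y=3, X=0, Z=0) weight 1/176
  (W=1, U=2, Y=3, X=0, Z=1) weight 1/176
  (W=1, U=2, Y=3, X=0, Z=2) weight 1/176
  (W=1, U=2, Y=3, X=0, Z=3) weight 1/176
  … 56 more
Group by Y:
  weight(Y=2) = 5/33
  weight(Y=3) = 23/132
Total weight = 5/33 + 23/132 = 43/132
P(Y=2 | obs) = 5/33 / 43/132 = 20/43
P(Y=3 | obs) = 23/132 / 43/132 = 23/43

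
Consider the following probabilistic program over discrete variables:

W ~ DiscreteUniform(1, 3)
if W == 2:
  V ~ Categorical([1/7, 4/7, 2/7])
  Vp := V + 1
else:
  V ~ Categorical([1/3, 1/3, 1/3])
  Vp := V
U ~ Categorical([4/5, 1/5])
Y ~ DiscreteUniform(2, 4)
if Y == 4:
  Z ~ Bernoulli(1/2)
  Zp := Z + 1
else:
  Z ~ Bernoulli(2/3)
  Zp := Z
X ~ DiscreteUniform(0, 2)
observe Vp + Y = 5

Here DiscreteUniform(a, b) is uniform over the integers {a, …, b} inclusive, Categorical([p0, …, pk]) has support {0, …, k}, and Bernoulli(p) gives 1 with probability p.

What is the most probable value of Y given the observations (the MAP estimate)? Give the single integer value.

Enumerate traces; 84 have nonzero weight after conditioning:
  (W=1, V=1, U=0, Y=4, Z=0, X=0) weight 2/405
  (W=1, V=1, U=0, Y=4, Z=0, X=1) weight 2/405
  (W=1, V=1, U=0, Y=4, Z=0, X=2) weight 2/405
  (W=1, V=1, U=0, Y=4, Z=1, X=0) weight 2/405
  (W=1, V=1, U=0, Y=4, Z=1, X=1) weight 2/405
  (W=1, V=1, U=0, Y=4, Z=1, X=2) weight 2/405
  (W=1, V=1, U=1, Y=4, Z=0, X=0) weight 1/810
  (W=1, V=1, U=1, Y=4, Z=0, X=1) weight 1/810
  (W=1, V=2, U=0, Y=3, Z=0, X=0) weight 4/1215
  (W=2, V=2, U=0, Y=2, Z=0, X=0) weight 8/2835
  … 74 more
Group by Y:
  weight(Y=2) = 2/63
  weight(Y=3) = 26/189
  weight(Y=4) = 17/189
Total weight = 2/63 + 26/189 + 17/189 = 7/27
P(Y=2 | obs) = 2/63 / 7/27 = 6/49
P(Y=3 | obs) = 26/189 / 7/27 = 26/49
P(Y=4 | obs) = 17/189 / 7/27 = 17/49
argmax = 3

argmax_v P(Y = v | obs) = 3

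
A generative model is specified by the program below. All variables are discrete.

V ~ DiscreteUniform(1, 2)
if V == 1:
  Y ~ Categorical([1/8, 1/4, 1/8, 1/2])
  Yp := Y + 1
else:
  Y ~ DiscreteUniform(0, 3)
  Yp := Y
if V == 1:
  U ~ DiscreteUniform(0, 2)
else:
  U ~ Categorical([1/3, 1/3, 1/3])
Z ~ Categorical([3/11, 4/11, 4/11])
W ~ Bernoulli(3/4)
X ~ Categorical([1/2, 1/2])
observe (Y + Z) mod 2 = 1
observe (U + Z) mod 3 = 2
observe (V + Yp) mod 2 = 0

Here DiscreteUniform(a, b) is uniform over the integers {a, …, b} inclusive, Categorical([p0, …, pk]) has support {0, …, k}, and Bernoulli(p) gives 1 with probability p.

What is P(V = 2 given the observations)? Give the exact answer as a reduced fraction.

Enumerate traces; 16 have nonzero weight after conditioning:
  (V=1, Y=0, U=1, Z=1, W=0, X=0) weight 1/1056
  (V=1, Y=0, U=1, Z=1, W=0, X=1) weight 1/1056
  (V=1, Y=0, U=1, Z=1, W=1, X=0) weight 1/352
  (V=1, Y=0, U=1, Z=1, W=1, X=1) weight 1/352
  (V=1, Y=2, U=1, Z=1, W=0, X=0) weight 1/1056
  (V=1, Y=2, U=1, Z=1, W=0, X=1) weight 1/1056
  (V=1, Y=2, U=1, Z=1, W=1, X=0) weight 1/352
  (V=1, Y=2, U=1, Z=1, W=1, X=1) weight 1/352
  (V=2, Y=0, U=1, Z=1, W=0, X=0) weight 1/528
  … 7 more
Group by V:
  weight(V=1) = 1/66
  weight(V=2) = 1/33
Total weight = 1/66 + 1/33 = 1/22
P(V=1 | obs) = 1/66 / 1/22 = 1/3
P(V=2 | obs) = 1/33 / 1/22 = 2/3

P(V = 2 | obs) = 2/3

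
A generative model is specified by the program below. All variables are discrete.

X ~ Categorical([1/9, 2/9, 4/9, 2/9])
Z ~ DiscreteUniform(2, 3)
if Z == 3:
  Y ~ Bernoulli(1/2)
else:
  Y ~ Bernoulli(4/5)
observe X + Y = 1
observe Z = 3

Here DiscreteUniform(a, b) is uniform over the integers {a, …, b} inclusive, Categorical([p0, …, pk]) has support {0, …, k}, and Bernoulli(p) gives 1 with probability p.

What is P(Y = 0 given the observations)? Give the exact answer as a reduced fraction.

Enumerate traces; 2 have nonzero weight after conditioning:
  (X=0, Z=3, Y=1) weight 1/36
  (X=1, Z=3, Y=0) weight 1/18
Group by Y:
  weight(Y=0) = 1/18
  weight(Y=1) = 1/36
Total weight = 1/18 + 1/36 = 1/12
P(Y=0 | obs) = 1/18 / 1/12 = 2/3
P(Y=1 | obs) = 1/36 / 1/12 = 1/3

P(Y = 0 | obs) = 2/3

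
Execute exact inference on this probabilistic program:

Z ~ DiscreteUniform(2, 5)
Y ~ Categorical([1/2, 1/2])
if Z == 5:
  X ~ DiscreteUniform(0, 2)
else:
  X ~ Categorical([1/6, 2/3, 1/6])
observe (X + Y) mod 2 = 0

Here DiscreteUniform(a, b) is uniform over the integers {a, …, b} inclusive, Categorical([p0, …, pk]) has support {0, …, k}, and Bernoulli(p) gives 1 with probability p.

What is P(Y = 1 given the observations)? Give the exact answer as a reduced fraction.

Enumerate traces; 12 have nonzero weight after conditioning:
  (Z=2, Y=0, X=0) weight 1/48
  (Z=2, Y=0, X=2) weight 1/48
  (Z=2, Y=1, X=1) weight 1/12
  (Z=3, Y=0, X=0) weight 1/48
  (Z=3, Y=0, X=2) weight 1/48
  (Z=3, Y=1, X=1) weight 1/12
  (Z=4, Y=0, X=0) weight 1/48
  (Z=4, Y=0, X=2) weight 1/48
  … 4 more
Group by Y:
  weight(Y=0) = 5/24
  weight(Y=1) = 7/24
Total weight = 5/24 + 7/24 = 1/2
P(Y=0 | obs) = 5/24 / 1/2 = 5/12
P(Y=1 | obs) = 7/24 / 1/2 = 7/12

P(Y = 1 | obs) = 7/12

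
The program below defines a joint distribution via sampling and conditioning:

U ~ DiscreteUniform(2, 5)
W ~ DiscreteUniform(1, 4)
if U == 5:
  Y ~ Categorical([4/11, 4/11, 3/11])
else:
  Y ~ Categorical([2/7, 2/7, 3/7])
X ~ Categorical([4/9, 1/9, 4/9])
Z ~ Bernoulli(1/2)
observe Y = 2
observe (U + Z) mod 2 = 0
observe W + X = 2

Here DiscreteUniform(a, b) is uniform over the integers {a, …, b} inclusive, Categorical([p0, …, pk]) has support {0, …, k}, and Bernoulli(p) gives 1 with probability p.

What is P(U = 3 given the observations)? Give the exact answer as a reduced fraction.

Enumerate traces; 8 have nonzero weight after conditioning:
  (U=2, W=1, Y=2, X=1, Z=0) weight 1/672
  (U=2, W=2, Y=2, X=0, Z=0) weight 1/168
  (U=3, W=1, Y=2, X=1, Z=1) weight 1/672
  (U=3, W=2, Y=2, X=0, Z=1) weight 1/168
  (U=4, W=1, Y=2, X=1, Z=0) weight 1/672
  (U=4, W=2, Y=2, X=0, Z=0) weight 1/168
  (U=5, W=1, Y=2, X=1, Z=1) weight 1/1056
  (U=5, W=2, Y=2, X=0, Z=1) weight 1/264
Group by U:
  weight(U=2) = 5/672
  weight(U=3) = 5/672
  weight(U=4) = 5/672
  weight(U=5) = 5/1056
Total weight = 5/672 + 5/672 + 5/672 + 5/1056 = 25/924
P(U=2 | obs) = 5/672 / 25/924 = 11/40
P(U=3 | obs) = 5/672 / 25/924 = 11/40
P(U=4 | obs) = 5/672 / 25/924 = 11/40
P(U=5 | obs) = 5/1056 / 25/924 = 7/40

P(U = 3 | obs) = 11/40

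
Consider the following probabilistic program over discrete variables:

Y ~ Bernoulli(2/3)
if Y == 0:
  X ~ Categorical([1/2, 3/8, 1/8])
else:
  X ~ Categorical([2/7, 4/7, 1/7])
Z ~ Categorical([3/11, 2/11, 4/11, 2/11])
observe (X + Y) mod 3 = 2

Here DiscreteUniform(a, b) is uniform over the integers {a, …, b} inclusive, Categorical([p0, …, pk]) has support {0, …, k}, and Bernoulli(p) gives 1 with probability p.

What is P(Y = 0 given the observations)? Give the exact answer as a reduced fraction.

Enumerate traces; 8 have nonzero weight after conditioning:
  (Y=0, X=2, Z=0) weight 1/88
  (Y=0, X=2, Z=1) weight 1/132
  (Y=0, X=2, Z=2) weight 1/66
  (Y=0, X=2, Z=3) weight 1/132
  (Y=1, X=1, Z=0) weight 8/77
  (Y=1, X=1, Z=1) weight 16/231
  (Y=1, X=1, Z=2) weight 32/231
  (Y=1, X=1, Z=3) weight 16/231
Group by Y:
  weight(Y=0) = 1/24
  weight(Y=1) = 8/21
Total weight = 1/24 + 8/21 = 71/168
P(Y=0 | obs) = 1/24 / 71/168 = 7/71
P(Y=1 | obs) = 8/21 / 71/168 = 64/71

P(Y = 0 | obs) = 7/71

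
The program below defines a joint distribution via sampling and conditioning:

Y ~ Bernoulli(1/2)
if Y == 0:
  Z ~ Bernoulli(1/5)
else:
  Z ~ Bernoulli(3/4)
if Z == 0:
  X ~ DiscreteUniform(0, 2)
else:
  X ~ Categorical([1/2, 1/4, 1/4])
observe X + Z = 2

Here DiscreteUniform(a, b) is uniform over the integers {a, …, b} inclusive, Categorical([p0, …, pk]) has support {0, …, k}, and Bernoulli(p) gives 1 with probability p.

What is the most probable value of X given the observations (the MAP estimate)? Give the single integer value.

argmax_v P(X = v | obs) = 2

Enumerate traces; 4 have nonzero weight after conditioning:
  (Y=0, Z=0, X=2) weight 2/15
  (Y=0, Z=1, X=1) weight 1/40
  (Y=1, Z=0, X=2) weight 1/24
  (Y=1, Z=1, X=1) weight 3/32
Group by X:
  weight(X=1) = 19/160
  weight(X=2) = 7/40
Total weight = 19/160 + 7/40 = 47/160
P(X=1 | obs) = 19/160 / 47/160 = 19/47
P(X=2 | obs) = 7/40 / 47/160 = 28/47
argmax = 2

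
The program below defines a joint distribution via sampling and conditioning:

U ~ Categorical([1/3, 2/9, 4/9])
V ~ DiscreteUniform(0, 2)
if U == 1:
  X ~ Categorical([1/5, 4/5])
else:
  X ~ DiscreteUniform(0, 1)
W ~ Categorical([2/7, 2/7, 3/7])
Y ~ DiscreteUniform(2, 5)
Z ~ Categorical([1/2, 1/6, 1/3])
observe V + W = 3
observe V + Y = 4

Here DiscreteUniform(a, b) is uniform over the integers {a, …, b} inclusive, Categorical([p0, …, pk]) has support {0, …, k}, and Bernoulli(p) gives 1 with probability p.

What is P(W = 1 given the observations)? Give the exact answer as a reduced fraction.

P(W = 1 | obs) = 2/5

Enumerate traces; 36 have nonzero weight after conditioning:
  (U=0, V=1, X=0, W=2, Y=3, Z=0) weight 1/336
  (U=0, V=1, X=0, W=2, Y=3, Z=1) weight 1/1008
  (U=0, V=1, X=0, W=2, Y=3, Z=2) weight 1/504
  (U=0, V=1, X=1, W=2, Y=3, Z=0) weight 1/336
  (U=0, V=1, X=1, W=2, Y=3, Z=1) weight 1/1008
  (U=0, V=1, X=1, W=2, Y=3, Z=2) weight 1/504
  (U=0, V=2, X=0, W=1, Y=2, Z=0) weight 1/504
  (U=0, V=2, X=0, W=1, Y=2, Z=1) weight 1/1512
  … 28 more
Group by W:
  weight(W=1) = 1/42
  weight(W=2) = 1/28
Total weight = 1/42 + 1/28 = 5/84
P(W=1 | obs) = 1/42 / 5/84 = 2/5
P(W=2 | obs) = 1/28 / 5/84 = 3/5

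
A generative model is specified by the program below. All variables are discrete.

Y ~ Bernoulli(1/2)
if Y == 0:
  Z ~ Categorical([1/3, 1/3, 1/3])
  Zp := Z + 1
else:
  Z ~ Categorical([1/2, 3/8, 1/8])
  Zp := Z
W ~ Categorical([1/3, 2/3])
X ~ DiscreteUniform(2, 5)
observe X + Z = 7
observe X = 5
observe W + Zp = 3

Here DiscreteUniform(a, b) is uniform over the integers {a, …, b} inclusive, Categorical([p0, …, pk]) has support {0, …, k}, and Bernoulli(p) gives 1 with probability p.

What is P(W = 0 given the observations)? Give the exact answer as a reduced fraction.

P(W = 0 | obs) = 4/7

Enumerate traces; 2 have nonzero weight after conditioning:
  (Y=0, Z=2, W=0, X=5) weight 1/72
  (Y=1, Z=2, W=1, X=5) weight 1/96
Group by W:
  weight(W=0) = 1/72
  weight(W=1) = 1/96
Total weight = 1/72 + 1/96 = 7/288
P(W=0 | obs) = 1/72 / 7/288 = 4/7
P(W=1 | obs) = 1/96 / 7/288 = 3/7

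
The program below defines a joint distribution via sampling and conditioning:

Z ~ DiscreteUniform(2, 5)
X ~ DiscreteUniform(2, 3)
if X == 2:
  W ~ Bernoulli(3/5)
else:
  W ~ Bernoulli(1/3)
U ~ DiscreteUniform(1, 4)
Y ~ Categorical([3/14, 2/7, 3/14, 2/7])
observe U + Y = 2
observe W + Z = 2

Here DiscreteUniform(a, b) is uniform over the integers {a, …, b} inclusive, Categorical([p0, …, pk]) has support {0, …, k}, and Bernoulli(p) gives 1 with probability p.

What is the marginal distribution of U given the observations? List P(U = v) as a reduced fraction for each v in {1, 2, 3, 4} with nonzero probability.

P(U=1) = 4/7, P(U=2) = 3/7

Enumerate traces; 4 have nonzero weight after conditioning:
  (Z=2, X=2, W=0, U=1, Y=1) weight 1/280
  (Z=2, X=2, W=0, U=2, Y=0) weight 3/1120
  (Z=2, X=3, W=0, U=1, Y=1) weight 1/168
  (Z=2, X=3, W=0, U=2, Y=0) weight 1/224
Group by U:
  weight(U=1) = 1/105
  weight(U=2) = 1/140
Total weight = 1/105 + 1/140 = 1/60
P(U=1 | obs) = 1/105 / 1/60 = 4/7
P(U=2 | obs) = 1/140 / 1/60 = 3/7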